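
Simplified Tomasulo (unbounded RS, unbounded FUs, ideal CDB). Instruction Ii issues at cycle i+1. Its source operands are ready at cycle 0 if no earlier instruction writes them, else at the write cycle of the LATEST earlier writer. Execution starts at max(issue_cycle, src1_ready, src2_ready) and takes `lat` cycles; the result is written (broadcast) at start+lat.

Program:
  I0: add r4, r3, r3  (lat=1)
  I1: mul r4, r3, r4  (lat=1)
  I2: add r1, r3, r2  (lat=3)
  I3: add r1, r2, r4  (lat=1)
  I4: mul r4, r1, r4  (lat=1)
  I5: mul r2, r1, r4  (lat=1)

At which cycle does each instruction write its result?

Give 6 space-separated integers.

Answer: 2 3 6 5 6 7

Derivation:
I0 add r4: issue@1 deps=(None,None) exec_start@1 write@2
I1 mul r4: issue@2 deps=(None,0) exec_start@2 write@3
I2 add r1: issue@3 deps=(None,None) exec_start@3 write@6
I3 add r1: issue@4 deps=(None,1) exec_start@4 write@5
I4 mul r4: issue@5 deps=(3,1) exec_start@5 write@6
I5 mul r2: issue@6 deps=(3,4) exec_start@6 write@7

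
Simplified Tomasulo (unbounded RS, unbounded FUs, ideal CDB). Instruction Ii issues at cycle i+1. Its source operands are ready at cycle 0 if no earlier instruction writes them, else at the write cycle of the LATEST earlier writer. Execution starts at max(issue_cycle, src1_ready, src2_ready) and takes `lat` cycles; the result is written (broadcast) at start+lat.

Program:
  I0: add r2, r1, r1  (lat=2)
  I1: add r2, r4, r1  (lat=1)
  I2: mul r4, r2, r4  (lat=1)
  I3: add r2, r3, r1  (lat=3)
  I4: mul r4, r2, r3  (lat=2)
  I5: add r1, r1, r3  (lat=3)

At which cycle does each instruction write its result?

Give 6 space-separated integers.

I0 add r2: issue@1 deps=(None,None) exec_start@1 write@3
I1 add r2: issue@2 deps=(None,None) exec_start@2 write@3
I2 mul r4: issue@3 deps=(1,None) exec_start@3 write@4
I3 add r2: issue@4 deps=(None,None) exec_start@4 write@7
I4 mul r4: issue@5 deps=(3,None) exec_start@7 write@9
I5 add r1: issue@6 deps=(None,None) exec_start@6 write@9

Answer: 3 3 4 7 9 9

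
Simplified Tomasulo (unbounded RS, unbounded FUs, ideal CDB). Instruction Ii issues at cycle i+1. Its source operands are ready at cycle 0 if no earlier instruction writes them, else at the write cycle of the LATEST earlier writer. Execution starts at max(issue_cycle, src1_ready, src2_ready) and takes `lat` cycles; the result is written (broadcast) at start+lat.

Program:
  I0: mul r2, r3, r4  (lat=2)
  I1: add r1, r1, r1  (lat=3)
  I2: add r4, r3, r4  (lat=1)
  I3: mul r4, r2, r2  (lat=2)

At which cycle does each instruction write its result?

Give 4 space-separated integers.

I0 mul r2: issue@1 deps=(None,None) exec_start@1 write@3
I1 add r1: issue@2 deps=(None,None) exec_start@2 write@5
I2 add r4: issue@3 deps=(None,None) exec_start@3 write@4
I3 mul r4: issue@4 deps=(0,0) exec_start@4 write@6

Answer: 3 5 4 6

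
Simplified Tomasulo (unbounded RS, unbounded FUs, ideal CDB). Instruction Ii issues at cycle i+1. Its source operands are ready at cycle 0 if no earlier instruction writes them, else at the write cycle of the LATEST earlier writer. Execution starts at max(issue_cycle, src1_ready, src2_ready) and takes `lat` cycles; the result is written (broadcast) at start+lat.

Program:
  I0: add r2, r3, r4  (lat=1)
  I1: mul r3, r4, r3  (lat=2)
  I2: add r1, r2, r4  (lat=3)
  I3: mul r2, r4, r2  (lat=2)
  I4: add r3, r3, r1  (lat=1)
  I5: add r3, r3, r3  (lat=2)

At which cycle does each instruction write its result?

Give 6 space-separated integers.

I0 add r2: issue@1 deps=(None,None) exec_start@1 write@2
I1 mul r3: issue@2 deps=(None,None) exec_start@2 write@4
I2 add r1: issue@3 deps=(0,None) exec_start@3 write@6
I3 mul r2: issue@4 deps=(None,0) exec_start@4 write@6
I4 add r3: issue@5 deps=(1,2) exec_start@6 write@7
I5 add r3: issue@6 deps=(4,4) exec_start@7 write@9

Answer: 2 4 6 6 7 9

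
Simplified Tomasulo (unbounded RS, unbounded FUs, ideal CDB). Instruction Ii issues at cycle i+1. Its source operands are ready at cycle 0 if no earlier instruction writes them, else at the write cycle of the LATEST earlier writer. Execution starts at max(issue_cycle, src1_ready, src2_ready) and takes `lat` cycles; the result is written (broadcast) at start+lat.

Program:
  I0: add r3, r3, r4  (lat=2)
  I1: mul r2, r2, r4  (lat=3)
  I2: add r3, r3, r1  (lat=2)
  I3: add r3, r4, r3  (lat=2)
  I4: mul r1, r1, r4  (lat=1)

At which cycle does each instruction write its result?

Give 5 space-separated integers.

Answer: 3 5 5 7 6

Derivation:
I0 add r3: issue@1 deps=(None,None) exec_start@1 write@3
I1 mul r2: issue@2 deps=(None,None) exec_start@2 write@5
I2 add r3: issue@3 deps=(0,None) exec_start@3 write@5
I3 add r3: issue@4 deps=(None,2) exec_start@5 write@7
I4 mul r1: issue@5 deps=(None,None) exec_start@5 write@6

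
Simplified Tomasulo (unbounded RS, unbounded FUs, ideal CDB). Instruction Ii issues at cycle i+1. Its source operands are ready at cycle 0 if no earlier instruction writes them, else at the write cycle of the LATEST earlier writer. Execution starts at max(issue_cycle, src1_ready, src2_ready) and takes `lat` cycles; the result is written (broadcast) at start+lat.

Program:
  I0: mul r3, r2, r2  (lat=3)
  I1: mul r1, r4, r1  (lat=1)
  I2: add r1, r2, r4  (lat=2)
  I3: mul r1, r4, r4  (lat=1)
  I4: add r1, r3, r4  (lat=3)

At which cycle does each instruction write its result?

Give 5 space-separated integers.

I0 mul r3: issue@1 deps=(None,None) exec_start@1 write@4
I1 mul r1: issue@2 deps=(None,None) exec_start@2 write@3
I2 add r1: issue@3 deps=(None,None) exec_start@3 write@5
I3 mul r1: issue@4 deps=(None,None) exec_start@4 write@5
I4 add r1: issue@5 deps=(0,None) exec_start@5 write@8

Answer: 4 3 5 5 8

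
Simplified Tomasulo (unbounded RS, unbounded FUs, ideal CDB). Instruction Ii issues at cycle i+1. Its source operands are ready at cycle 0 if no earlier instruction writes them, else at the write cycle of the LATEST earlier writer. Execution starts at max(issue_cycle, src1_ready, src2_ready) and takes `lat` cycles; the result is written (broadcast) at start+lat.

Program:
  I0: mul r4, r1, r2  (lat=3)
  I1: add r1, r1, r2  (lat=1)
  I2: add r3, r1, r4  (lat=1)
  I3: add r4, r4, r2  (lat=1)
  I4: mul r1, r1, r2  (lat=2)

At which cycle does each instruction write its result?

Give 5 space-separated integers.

I0 mul r4: issue@1 deps=(None,None) exec_start@1 write@4
I1 add r1: issue@2 deps=(None,None) exec_start@2 write@3
I2 add r3: issue@3 deps=(1,0) exec_start@4 write@5
I3 add r4: issue@4 deps=(0,None) exec_start@4 write@5
I4 mul r1: issue@5 deps=(1,None) exec_start@5 write@7

Answer: 4 3 5 5 7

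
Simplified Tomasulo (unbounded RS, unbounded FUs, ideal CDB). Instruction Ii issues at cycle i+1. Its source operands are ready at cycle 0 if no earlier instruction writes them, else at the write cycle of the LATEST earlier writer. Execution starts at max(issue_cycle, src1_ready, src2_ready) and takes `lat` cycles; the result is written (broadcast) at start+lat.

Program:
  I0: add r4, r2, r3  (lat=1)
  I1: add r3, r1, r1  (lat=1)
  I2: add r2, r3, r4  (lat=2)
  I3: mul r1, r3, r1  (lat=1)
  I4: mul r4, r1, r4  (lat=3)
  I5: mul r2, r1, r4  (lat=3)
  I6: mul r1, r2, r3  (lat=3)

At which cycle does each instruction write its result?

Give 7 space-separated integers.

I0 add r4: issue@1 deps=(None,None) exec_start@1 write@2
I1 add r3: issue@2 deps=(None,None) exec_start@2 write@3
I2 add r2: issue@3 deps=(1,0) exec_start@3 write@5
I3 mul r1: issue@4 deps=(1,None) exec_start@4 write@5
I4 mul r4: issue@5 deps=(3,0) exec_start@5 write@8
I5 mul r2: issue@6 deps=(3,4) exec_start@8 write@11
I6 mul r1: issue@7 deps=(5,1) exec_start@11 write@14

Answer: 2 3 5 5 8 11 14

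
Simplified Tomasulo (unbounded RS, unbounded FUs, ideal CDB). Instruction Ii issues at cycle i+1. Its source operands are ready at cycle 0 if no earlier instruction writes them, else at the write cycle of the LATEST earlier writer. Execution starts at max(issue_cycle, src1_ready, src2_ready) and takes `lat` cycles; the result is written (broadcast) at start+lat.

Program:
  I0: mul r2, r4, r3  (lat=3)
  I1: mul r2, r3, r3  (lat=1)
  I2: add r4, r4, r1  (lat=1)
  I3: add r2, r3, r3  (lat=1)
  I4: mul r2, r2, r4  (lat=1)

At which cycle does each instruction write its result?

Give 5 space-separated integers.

Answer: 4 3 4 5 6

Derivation:
I0 mul r2: issue@1 deps=(None,None) exec_start@1 write@4
I1 mul r2: issue@2 deps=(None,None) exec_start@2 write@3
I2 add r4: issue@3 deps=(None,None) exec_start@3 write@4
I3 add r2: issue@4 deps=(None,None) exec_start@4 write@5
I4 mul r2: issue@5 deps=(3,2) exec_start@5 write@6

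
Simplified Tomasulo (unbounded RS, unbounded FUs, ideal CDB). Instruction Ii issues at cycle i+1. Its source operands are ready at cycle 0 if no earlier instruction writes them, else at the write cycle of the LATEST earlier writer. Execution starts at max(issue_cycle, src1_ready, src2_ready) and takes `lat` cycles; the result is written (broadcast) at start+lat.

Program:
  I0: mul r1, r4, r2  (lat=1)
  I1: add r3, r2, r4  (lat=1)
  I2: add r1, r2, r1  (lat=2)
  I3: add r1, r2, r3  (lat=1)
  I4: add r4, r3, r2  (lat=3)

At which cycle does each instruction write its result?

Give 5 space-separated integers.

Answer: 2 3 5 5 8

Derivation:
I0 mul r1: issue@1 deps=(None,None) exec_start@1 write@2
I1 add r3: issue@2 deps=(None,None) exec_start@2 write@3
I2 add r1: issue@3 deps=(None,0) exec_start@3 write@5
I3 add r1: issue@4 deps=(None,1) exec_start@4 write@5
I4 add r4: issue@5 deps=(1,None) exec_start@5 write@8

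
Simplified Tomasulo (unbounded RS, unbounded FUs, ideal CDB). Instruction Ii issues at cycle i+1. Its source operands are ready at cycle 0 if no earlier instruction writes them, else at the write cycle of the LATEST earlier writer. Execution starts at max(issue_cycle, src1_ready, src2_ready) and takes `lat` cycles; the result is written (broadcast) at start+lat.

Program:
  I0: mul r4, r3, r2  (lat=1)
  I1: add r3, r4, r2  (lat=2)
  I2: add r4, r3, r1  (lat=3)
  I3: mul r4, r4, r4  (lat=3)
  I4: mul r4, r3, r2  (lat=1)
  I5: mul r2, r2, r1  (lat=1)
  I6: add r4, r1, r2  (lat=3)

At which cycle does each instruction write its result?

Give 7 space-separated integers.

I0 mul r4: issue@1 deps=(None,None) exec_start@1 write@2
I1 add r3: issue@2 deps=(0,None) exec_start@2 write@4
I2 add r4: issue@3 deps=(1,None) exec_start@4 write@7
I3 mul r4: issue@4 deps=(2,2) exec_start@7 write@10
I4 mul r4: issue@5 deps=(1,None) exec_start@5 write@6
I5 mul r2: issue@6 deps=(None,None) exec_start@6 write@7
I6 add r4: issue@7 deps=(None,5) exec_start@7 write@10

Answer: 2 4 7 10 6 7 10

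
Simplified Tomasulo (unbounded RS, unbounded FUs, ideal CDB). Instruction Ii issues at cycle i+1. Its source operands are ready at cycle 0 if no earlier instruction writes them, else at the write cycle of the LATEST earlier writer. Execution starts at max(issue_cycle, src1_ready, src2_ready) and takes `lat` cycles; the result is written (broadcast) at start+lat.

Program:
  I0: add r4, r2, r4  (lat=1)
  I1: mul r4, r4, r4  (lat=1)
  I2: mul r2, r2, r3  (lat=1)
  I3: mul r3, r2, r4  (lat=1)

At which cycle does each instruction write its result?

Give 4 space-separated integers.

I0 add r4: issue@1 deps=(None,None) exec_start@1 write@2
I1 mul r4: issue@2 deps=(0,0) exec_start@2 write@3
I2 mul r2: issue@3 deps=(None,None) exec_start@3 write@4
I3 mul r3: issue@4 deps=(2,1) exec_start@4 write@5

Answer: 2 3 4 5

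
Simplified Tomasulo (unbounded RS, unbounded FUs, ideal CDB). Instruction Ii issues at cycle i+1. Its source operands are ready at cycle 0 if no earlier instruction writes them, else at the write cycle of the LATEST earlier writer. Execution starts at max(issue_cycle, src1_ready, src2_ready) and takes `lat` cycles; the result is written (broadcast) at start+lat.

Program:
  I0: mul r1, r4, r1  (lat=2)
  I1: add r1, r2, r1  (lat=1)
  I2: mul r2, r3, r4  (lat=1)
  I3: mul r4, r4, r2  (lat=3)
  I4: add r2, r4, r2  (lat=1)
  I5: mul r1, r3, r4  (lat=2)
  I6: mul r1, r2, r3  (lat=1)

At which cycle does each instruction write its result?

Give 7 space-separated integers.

I0 mul r1: issue@1 deps=(None,None) exec_start@1 write@3
I1 add r1: issue@2 deps=(None,0) exec_start@3 write@4
I2 mul r2: issue@3 deps=(None,None) exec_start@3 write@4
I3 mul r4: issue@4 deps=(None,2) exec_start@4 write@7
I4 add r2: issue@5 deps=(3,2) exec_start@7 write@8
I5 mul r1: issue@6 deps=(None,3) exec_start@7 write@9
I6 mul r1: issue@7 deps=(4,None) exec_start@8 write@9

Answer: 3 4 4 7 8 9 9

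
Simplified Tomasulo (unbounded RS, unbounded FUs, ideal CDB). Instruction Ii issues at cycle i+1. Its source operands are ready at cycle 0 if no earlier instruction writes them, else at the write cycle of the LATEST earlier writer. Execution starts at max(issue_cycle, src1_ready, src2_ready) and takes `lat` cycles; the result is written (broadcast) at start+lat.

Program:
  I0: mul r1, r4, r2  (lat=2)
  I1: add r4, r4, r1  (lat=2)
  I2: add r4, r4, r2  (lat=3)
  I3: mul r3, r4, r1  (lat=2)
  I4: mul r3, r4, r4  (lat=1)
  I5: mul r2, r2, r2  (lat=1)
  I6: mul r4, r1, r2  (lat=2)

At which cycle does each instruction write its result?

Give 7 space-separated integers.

Answer: 3 5 8 10 9 7 9

Derivation:
I0 mul r1: issue@1 deps=(None,None) exec_start@1 write@3
I1 add r4: issue@2 deps=(None,0) exec_start@3 write@5
I2 add r4: issue@3 deps=(1,None) exec_start@5 write@8
I3 mul r3: issue@4 deps=(2,0) exec_start@8 write@10
I4 mul r3: issue@5 deps=(2,2) exec_start@8 write@9
I5 mul r2: issue@6 deps=(None,None) exec_start@6 write@7
I6 mul r4: issue@7 deps=(0,5) exec_start@7 write@9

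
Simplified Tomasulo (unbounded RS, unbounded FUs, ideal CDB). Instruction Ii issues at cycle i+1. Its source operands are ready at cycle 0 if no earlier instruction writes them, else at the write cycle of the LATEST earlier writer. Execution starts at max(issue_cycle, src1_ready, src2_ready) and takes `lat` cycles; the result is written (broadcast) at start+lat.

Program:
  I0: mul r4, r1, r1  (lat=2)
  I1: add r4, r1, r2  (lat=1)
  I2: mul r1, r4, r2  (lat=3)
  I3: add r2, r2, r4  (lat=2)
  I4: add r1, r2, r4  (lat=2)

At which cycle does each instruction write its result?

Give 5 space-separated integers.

I0 mul r4: issue@1 deps=(None,None) exec_start@1 write@3
I1 add r4: issue@2 deps=(None,None) exec_start@2 write@3
I2 mul r1: issue@3 deps=(1,None) exec_start@3 write@6
I3 add r2: issue@4 deps=(None,1) exec_start@4 write@6
I4 add r1: issue@5 deps=(3,1) exec_start@6 write@8

Answer: 3 3 6 6 8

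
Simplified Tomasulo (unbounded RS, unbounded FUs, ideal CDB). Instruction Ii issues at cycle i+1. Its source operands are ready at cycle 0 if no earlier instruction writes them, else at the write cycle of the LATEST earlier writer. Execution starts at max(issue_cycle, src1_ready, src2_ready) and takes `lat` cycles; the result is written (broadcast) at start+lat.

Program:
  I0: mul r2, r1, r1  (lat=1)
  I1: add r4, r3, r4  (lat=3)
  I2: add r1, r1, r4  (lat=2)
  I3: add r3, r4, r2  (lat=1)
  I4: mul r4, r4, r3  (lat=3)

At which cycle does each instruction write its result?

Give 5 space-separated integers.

Answer: 2 5 7 6 9

Derivation:
I0 mul r2: issue@1 deps=(None,None) exec_start@1 write@2
I1 add r4: issue@2 deps=(None,None) exec_start@2 write@5
I2 add r1: issue@3 deps=(None,1) exec_start@5 write@7
I3 add r3: issue@4 deps=(1,0) exec_start@5 write@6
I4 mul r4: issue@5 deps=(1,3) exec_start@6 write@9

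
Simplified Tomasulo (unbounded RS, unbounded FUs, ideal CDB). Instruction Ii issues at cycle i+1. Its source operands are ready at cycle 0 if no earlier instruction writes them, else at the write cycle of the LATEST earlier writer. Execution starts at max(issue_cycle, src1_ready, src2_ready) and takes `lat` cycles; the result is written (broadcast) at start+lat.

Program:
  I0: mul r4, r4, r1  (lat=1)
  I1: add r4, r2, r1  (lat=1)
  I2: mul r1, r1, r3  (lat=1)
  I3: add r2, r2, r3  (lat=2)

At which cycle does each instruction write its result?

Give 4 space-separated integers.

I0 mul r4: issue@1 deps=(None,None) exec_start@1 write@2
I1 add r4: issue@2 deps=(None,None) exec_start@2 write@3
I2 mul r1: issue@3 deps=(None,None) exec_start@3 write@4
I3 add r2: issue@4 deps=(None,None) exec_start@4 write@6

Answer: 2 3 4 6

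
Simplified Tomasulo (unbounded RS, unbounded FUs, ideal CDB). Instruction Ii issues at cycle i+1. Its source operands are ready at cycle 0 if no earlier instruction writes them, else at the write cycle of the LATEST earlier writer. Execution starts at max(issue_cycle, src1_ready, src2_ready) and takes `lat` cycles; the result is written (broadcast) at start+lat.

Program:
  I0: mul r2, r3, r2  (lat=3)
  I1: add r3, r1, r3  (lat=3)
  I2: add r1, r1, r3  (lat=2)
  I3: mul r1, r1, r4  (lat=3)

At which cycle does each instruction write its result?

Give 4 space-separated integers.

Answer: 4 5 7 10

Derivation:
I0 mul r2: issue@1 deps=(None,None) exec_start@1 write@4
I1 add r3: issue@2 deps=(None,None) exec_start@2 write@5
I2 add r1: issue@3 deps=(None,1) exec_start@5 write@7
I3 mul r1: issue@4 deps=(2,None) exec_start@7 write@10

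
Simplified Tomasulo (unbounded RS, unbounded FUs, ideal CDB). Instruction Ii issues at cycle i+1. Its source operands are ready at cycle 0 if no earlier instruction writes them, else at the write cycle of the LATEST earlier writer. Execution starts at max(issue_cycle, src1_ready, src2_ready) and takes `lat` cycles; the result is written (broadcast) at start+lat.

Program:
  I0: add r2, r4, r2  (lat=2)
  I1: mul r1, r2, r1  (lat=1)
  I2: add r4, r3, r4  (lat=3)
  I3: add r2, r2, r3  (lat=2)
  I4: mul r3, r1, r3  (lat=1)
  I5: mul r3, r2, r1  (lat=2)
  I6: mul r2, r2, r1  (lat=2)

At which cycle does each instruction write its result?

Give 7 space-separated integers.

Answer: 3 4 6 6 6 8 9

Derivation:
I0 add r2: issue@1 deps=(None,None) exec_start@1 write@3
I1 mul r1: issue@2 deps=(0,None) exec_start@3 write@4
I2 add r4: issue@3 deps=(None,None) exec_start@3 write@6
I3 add r2: issue@4 deps=(0,None) exec_start@4 write@6
I4 mul r3: issue@5 deps=(1,None) exec_start@5 write@6
I5 mul r3: issue@6 deps=(3,1) exec_start@6 write@8
I6 mul r2: issue@7 deps=(3,1) exec_start@7 write@9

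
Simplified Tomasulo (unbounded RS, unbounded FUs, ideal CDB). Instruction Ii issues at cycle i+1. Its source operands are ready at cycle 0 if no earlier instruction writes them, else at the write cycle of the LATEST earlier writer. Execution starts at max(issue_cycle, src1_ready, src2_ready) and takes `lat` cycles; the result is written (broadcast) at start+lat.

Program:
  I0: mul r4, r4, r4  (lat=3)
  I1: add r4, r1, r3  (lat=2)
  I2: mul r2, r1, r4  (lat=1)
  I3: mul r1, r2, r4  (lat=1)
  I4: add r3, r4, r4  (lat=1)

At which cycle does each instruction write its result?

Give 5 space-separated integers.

I0 mul r4: issue@1 deps=(None,None) exec_start@1 write@4
I1 add r4: issue@2 deps=(None,None) exec_start@2 write@4
I2 mul r2: issue@3 deps=(None,1) exec_start@4 write@5
I3 mul r1: issue@4 deps=(2,1) exec_start@5 write@6
I4 add r3: issue@5 deps=(1,1) exec_start@5 write@6

Answer: 4 4 5 6 6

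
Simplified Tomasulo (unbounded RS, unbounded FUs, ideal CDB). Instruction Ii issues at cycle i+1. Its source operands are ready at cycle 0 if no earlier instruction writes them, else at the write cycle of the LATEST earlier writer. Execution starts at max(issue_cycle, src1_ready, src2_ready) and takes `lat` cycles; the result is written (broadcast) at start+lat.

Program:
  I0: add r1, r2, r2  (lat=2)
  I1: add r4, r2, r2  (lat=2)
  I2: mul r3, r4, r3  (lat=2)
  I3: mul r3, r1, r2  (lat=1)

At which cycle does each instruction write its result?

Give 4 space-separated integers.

Answer: 3 4 6 5

Derivation:
I0 add r1: issue@1 deps=(None,None) exec_start@1 write@3
I1 add r4: issue@2 deps=(None,None) exec_start@2 write@4
I2 mul r3: issue@3 deps=(1,None) exec_start@4 write@6
I3 mul r3: issue@4 deps=(0,None) exec_start@4 write@5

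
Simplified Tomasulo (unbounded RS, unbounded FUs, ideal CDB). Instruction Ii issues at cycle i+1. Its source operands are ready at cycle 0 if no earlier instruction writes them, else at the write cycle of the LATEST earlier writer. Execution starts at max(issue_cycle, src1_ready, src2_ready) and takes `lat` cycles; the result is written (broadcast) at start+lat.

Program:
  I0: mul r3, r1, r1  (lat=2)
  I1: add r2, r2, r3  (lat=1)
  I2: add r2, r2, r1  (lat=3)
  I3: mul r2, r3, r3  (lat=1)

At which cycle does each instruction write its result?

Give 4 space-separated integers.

Answer: 3 4 7 5

Derivation:
I0 mul r3: issue@1 deps=(None,None) exec_start@1 write@3
I1 add r2: issue@2 deps=(None,0) exec_start@3 write@4
I2 add r2: issue@3 deps=(1,None) exec_start@4 write@7
I3 mul r2: issue@4 deps=(0,0) exec_start@4 write@5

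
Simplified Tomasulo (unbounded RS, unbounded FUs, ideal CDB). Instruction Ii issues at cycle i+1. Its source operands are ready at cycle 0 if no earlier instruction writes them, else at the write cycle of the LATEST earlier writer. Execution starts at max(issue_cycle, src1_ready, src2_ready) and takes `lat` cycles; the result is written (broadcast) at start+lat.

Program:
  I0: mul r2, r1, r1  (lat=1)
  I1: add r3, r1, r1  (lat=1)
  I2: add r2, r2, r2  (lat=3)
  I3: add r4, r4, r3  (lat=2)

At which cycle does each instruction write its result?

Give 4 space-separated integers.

Answer: 2 3 6 6

Derivation:
I0 mul r2: issue@1 deps=(None,None) exec_start@1 write@2
I1 add r3: issue@2 deps=(None,None) exec_start@2 write@3
I2 add r2: issue@3 deps=(0,0) exec_start@3 write@6
I3 add r4: issue@4 deps=(None,1) exec_start@4 write@6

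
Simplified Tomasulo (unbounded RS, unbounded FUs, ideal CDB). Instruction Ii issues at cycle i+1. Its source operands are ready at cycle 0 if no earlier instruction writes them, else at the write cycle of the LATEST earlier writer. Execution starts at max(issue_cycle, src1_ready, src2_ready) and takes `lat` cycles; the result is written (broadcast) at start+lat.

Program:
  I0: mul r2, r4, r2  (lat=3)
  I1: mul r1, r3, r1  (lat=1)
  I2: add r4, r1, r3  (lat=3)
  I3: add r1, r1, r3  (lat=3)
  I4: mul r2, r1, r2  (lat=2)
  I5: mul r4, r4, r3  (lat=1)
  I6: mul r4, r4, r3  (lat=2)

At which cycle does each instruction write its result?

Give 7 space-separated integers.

I0 mul r2: issue@1 deps=(None,None) exec_start@1 write@4
I1 mul r1: issue@2 deps=(None,None) exec_start@2 write@3
I2 add r4: issue@3 deps=(1,None) exec_start@3 write@6
I3 add r1: issue@4 deps=(1,None) exec_start@4 write@7
I4 mul r2: issue@5 deps=(3,0) exec_start@7 write@9
I5 mul r4: issue@6 deps=(2,None) exec_start@6 write@7
I6 mul r4: issue@7 deps=(5,None) exec_start@7 write@9

Answer: 4 3 6 7 9 7 9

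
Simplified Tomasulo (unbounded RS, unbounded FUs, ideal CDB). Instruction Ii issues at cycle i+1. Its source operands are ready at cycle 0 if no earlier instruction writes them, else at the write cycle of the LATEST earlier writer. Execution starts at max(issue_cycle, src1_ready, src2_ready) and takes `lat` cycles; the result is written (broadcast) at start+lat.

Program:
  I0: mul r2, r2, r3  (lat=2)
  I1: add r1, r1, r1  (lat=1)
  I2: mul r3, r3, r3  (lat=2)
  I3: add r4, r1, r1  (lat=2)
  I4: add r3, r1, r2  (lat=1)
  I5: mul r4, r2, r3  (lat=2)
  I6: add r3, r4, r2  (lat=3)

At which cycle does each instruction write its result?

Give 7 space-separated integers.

Answer: 3 3 5 6 6 8 11

Derivation:
I0 mul r2: issue@1 deps=(None,None) exec_start@1 write@3
I1 add r1: issue@2 deps=(None,None) exec_start@2 write@3
I2 mul r3: issue@3 deps=(None,None) exec_start@3 write@5
I3 add r4: issue@4 deps=(1,1) exec_start@4 write@6
I4 add r3: issue@5 deps=(1,0) exec_start@5 write@6
I5 mul r4: issue@6 deps=(0,4) exec_start@6 write@8
I6 add r3: issue@7 deps=(5,0) exec_start@8 write@11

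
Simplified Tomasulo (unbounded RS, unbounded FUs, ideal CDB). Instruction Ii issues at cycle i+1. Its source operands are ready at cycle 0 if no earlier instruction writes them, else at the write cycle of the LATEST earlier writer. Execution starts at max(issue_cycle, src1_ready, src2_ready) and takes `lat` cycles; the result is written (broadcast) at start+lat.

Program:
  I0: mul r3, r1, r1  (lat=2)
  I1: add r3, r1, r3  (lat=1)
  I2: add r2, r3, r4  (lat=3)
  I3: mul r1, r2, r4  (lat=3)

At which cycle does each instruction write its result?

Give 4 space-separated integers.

Answer: 3 4 7 10

Derivation:
I0 mul r3: issue@1 deps=(None,None) exec_start@1 write@3
I1 add r3: issue@2 deps=(None,0) exec_start@3 write@4
I2 add r2: issue@3 deps=(1,None) exec_start@4 write@7
I3 mul r1: issue@4 deps=(2,None) exec_start@7 write@10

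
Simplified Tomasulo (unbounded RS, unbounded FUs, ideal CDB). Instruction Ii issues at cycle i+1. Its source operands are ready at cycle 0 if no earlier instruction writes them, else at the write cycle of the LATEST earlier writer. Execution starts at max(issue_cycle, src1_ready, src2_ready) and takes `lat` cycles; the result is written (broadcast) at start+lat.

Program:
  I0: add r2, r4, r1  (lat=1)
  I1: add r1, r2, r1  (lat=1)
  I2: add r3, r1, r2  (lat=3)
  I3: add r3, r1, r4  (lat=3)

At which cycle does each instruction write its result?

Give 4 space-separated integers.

I0 add r2: issue@1 deps=(None,None) exec_start@1 write@2
I1 add r1: issue@2 deps=(0,None) exec_start@2 write@3
I2 add r3: issue@3 deps=(1,0) exec_start@3 write@6
I3 add r3: issue@4 deps=(1,None) exec_start@4 write@7

Answer: 2 3 6 7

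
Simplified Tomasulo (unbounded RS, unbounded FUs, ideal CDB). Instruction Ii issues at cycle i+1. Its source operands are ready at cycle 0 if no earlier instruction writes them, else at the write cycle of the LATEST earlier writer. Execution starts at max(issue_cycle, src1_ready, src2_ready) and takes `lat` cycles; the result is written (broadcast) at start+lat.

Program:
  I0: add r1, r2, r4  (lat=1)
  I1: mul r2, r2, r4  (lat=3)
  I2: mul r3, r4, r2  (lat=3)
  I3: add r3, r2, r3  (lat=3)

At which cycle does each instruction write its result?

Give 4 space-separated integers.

I0 add r1: issue@1 deps=(None,None) exec_start@1 write@2
I1 mul r2: issue@2 deps=(None,None) exec_start@2 write@5
I2 mul r3: issue@3 deps=(None,1) exec_start@5 write@8
I3 add r3: issue@4 deps=(1,2) exec_start@8 write@11

Answer: 2 5 8 11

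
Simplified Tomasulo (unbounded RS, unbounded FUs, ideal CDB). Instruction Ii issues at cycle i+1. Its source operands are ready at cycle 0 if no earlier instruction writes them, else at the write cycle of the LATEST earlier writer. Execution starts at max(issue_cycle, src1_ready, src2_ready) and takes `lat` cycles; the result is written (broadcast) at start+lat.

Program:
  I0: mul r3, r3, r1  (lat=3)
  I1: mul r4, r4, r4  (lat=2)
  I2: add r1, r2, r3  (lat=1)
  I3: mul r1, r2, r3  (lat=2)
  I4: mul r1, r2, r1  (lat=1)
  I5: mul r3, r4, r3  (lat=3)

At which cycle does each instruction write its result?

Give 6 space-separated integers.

I0 mul r3: issue@1 deps=(None,None) exec_start@1 write@4
I1 mul r4: issue@2 deps=(None,None) exec_start@2 write@4
I2 add r1: issue@3 deps=(None,0) exec_start@4 write@5
I3 mul r1: issue@4 deps=(None,0) exec_start@4 write@6
I4 mul r1: issue@5 deps=(None,3) exec_start@6 write@7
I5 mul r3: issue@6 deps=(1,0) exec_start@6 write@9

Answer: 4 4 5 6 7 9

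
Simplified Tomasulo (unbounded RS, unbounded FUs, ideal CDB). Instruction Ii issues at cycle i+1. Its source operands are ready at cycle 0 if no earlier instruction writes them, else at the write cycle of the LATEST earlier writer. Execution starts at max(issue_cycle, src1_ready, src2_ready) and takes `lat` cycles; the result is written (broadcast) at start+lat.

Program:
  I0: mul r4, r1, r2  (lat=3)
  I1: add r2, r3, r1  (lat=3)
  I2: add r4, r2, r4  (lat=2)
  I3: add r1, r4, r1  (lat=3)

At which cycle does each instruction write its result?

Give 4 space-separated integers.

Answer: 4 5 7 10

Derivation:
I0 mul r4: issue@1 deps=(None,None) exec_start@1 write@4
I1 add r2: issue@2 deps=(None,None) exec_start@2 write@5
I2 add r4: issue@3 deps=(1,0) exec_start@5 write@7
I3 add r1: issue@4 deps=(2,None) exec_start@7 write@10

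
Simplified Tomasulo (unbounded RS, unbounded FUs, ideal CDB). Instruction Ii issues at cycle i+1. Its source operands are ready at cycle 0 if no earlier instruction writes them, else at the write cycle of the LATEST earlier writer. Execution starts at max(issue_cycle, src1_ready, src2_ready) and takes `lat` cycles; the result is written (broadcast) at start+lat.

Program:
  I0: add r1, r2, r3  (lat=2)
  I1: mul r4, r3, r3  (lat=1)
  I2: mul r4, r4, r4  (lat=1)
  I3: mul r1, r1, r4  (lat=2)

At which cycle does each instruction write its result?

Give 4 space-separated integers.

I0 add r1: issue@1 deps=(None,None) exec_start@1 write@3
I1 mul r4: issue@2 deps=(None,None) exec_start@2 write@3
I2 mul r4: issue@3 deps=(1,1) exec_start@3 write@4
I3 mul r1: issue@4 deps=(0,2) exec_start@4 write@6

Answer: 3 3 4 6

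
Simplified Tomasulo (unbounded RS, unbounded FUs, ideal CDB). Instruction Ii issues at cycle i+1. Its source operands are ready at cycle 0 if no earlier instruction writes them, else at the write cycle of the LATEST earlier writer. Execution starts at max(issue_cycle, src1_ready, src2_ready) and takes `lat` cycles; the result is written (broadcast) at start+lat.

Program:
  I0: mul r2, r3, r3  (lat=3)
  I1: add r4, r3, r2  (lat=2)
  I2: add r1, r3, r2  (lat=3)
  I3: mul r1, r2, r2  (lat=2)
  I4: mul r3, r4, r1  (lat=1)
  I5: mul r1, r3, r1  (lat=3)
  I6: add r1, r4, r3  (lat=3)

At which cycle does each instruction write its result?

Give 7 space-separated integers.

I0 mul r2: issue@1 deps=(None,None) exec_start@1 write@4
I1 add r4: issue@2 deps=(None,0) exec_start@4 write@6
I2 add r1: issue@3 deps=(None,0) exec_start@4 write@7
I3 mul r1: issue@4 deps=(0,0) exec_start@4 write@6
I4 mul r3: issue@5 deps=(1,3) exec_start@6 write@7
I5 mul r1: issue@6 deps=(4,3) exec_start@7 write@10
I6 add r1: issue@7 deps=(1,4) exec_start@7 write@10

Answer: 4 6 7 6 7 10 10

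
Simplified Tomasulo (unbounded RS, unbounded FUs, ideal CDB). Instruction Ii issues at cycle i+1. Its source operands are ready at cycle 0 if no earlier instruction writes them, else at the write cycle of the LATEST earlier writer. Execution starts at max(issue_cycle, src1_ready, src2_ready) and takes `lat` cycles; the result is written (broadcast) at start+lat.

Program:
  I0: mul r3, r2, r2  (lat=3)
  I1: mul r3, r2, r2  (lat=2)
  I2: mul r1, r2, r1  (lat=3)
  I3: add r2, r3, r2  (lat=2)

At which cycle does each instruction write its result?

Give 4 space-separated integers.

Answer: 4 4 6 6

Derivation:
I0 mul r3: issue@1 deps=(None,None) exec_start@1 write@4
I1 mul r3: issue@2 deps=(None,None) exec_start@2 write@4
I2 mul r1: issue@3 deps=(None,None) exec_start@3 write@6
I3 add r2: issue@4 deps=(1,None) exec_start@4 write@6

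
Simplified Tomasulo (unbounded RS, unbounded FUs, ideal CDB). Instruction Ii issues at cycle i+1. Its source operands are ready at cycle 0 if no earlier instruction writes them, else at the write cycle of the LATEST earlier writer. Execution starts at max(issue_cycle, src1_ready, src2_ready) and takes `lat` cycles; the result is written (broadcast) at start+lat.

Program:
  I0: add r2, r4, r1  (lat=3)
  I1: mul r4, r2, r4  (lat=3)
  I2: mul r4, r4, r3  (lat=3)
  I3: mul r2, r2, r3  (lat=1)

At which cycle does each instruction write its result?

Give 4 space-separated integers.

Answer: 4 7 10 5

Derivation:
I0 add r2: issue@1 deps=(None,None) exec_start@1 write@4
I1 mul r4: issue@2 deps=(0,None) exec_start@4 write@7
I2 mul r4: issue@3 deps=(1,None) exec_start@7 write@10
I3 mul r2: issue@4 deps=(0,None) exec_start@4 write@5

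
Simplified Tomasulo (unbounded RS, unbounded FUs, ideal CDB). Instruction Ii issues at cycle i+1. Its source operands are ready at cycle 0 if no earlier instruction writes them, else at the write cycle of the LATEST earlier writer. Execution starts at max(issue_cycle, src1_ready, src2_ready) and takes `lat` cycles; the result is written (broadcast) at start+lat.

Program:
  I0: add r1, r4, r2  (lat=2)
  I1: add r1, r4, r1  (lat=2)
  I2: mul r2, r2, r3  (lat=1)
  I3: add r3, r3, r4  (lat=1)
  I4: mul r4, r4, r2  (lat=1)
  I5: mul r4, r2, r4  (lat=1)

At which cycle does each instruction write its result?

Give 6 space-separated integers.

Answer: 3 5 4 5 6 7

Derivation:
I0 add r1: issue@1 deps=(None,None) exec_start@1 write@3
I1 add r1: issue@2 deps=(None,0) exec_start@3 write@5
I2 mul r2: issue@3 deps=(None,None) exec_start@3 write@4
I3 add r3: issue@4 deps=(None,None) exec_start@4 write@5
I4 mul r4: issue@5 deps=(None,2) exec_start@5 write@6
I5 mul r4: issue@6 deps=(2,4) exec_start@6 write@7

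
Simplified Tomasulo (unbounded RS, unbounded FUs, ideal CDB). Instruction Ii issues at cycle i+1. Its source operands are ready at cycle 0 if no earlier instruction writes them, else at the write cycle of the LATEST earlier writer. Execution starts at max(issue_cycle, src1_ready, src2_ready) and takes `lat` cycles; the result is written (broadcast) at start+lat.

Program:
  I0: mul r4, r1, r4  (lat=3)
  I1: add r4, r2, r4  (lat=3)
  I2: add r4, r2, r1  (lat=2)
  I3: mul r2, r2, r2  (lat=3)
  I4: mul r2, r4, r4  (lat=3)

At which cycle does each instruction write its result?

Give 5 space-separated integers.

Answer: 4 7 5 7 8

Derivation:
I0 mul r4: issue@1 deps=(None,None) exec_start@1 write@4
I1 add r4: issue@2 deps=(None,0) exec_start@4 write@7
I2 add r4: issue@3 deps=(None,None) exec_start@3 write@5
I3 mul r2: issue@4 deps=(None,None) exec_start@4 write@7
I4 mul r2: issue@5 deps=(2,2) exec_start@5 write@8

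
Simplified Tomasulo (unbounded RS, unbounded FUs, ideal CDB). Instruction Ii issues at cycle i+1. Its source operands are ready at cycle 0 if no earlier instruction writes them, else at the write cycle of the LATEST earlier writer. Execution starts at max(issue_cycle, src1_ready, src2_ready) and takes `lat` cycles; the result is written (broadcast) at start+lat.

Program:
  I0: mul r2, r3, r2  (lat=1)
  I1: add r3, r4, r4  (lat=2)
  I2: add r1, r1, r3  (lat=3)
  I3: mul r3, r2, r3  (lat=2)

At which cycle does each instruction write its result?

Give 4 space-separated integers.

Answer: 2 4 7 6

Derivation:
I0 mul r2: issue@1 deps=(None,None) exec_start@1 write@2
I1 add r3: issue@2 deps=(None,None) exec_start@2 write@4
I2 add r1: issue@3 deps=(None,1) exec_start@4 write@7
I3 mul r3: issue@4 deps=(0,1) exec_start@4 write@6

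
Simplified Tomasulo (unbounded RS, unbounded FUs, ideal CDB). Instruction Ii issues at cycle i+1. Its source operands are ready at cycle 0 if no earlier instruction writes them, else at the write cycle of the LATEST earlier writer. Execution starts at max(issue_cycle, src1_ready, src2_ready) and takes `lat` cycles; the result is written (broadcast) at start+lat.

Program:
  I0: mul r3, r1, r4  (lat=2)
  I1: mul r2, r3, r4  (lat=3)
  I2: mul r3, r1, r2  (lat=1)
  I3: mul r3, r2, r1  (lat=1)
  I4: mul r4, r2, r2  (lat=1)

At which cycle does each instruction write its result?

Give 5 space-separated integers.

I0 mul r3: issue@1 deps=(None,None) exec_start@1 write@3
I1 mul r2: issue@2 deps=(0,None) exec_start@3 write@6
I2 mul r3: issue@3 deps=(None,1) exec_start@6 write@7
I3 mul r3: issue@4 deps=(1,None) exec_start@6 write@7
I4 mul r4: issue@5 deps=(1,1) exec_start@6 write@7

Answer: 3 6 7 7 7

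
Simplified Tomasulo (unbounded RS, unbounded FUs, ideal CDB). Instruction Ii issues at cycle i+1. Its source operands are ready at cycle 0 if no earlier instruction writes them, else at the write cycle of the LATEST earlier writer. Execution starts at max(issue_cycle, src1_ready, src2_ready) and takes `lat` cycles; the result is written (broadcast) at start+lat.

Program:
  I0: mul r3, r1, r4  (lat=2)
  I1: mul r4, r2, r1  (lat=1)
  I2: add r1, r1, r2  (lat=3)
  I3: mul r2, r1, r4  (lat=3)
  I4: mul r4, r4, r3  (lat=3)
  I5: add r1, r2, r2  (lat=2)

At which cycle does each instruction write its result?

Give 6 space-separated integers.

I0 mul r3: issue@1 deps=(None,None) exec_start@1 write@3
I1 mul r4: issue@2 deps=(None,None) exec_start@2 write@3
I2 add r1: issue@3 deps=(None,None) exec_start@3 write@6
I3 mul r2: issue@4 deps=(2,1) exec_start@6 write@9
I4 mul r4: issue@5 deps=(1,0) exec_start@5 write@8
I5 add r1: issue@6 deps=(3,3) exec_start@9 write@11

Answer: 3 3 6 9 8 11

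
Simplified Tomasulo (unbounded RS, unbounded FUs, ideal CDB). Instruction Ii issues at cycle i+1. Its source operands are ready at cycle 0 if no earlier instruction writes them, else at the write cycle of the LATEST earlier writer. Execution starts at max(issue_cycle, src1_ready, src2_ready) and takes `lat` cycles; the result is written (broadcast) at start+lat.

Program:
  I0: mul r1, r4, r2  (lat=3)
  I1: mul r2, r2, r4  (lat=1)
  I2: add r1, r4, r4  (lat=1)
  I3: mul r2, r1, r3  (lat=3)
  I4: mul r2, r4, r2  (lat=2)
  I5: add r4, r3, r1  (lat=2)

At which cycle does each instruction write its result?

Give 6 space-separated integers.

Answer: 4 3 4 7 9 8

Derivation:
I0 mul r1: issue@1 deps=(None,None) exec_start@1 write@4
I1 mul r2: issue@2 deps=(None,None) exec_start@2 write@3
I2 add r1: issue@3 deps=(None,None) exec_start@3 write@4
I3 mul r2: issue@4 deps=(2,None) exec_start@4 write@7
I4 mul r2: issue@5 deps=(None,3) exec_start@7 write@9
I5 add r4: issue@6 deps=(None,2) exec_start@6 write@8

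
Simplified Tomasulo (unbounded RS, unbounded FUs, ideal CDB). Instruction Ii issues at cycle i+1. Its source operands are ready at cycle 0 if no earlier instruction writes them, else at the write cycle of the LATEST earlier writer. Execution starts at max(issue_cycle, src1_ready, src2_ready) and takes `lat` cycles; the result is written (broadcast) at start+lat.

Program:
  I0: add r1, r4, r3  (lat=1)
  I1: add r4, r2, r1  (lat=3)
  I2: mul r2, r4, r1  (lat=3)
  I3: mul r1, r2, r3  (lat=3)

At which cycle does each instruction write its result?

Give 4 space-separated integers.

I0 add r1: issue@1 deps=(None,None) exec_start@1 write@2
I1 add r4: issue@2 deps=(None,0) exec_start@2 write@5
I2 mul r2: issue@3 deps=(1,0) exec_start@5 write@8
I3 mul r1: issue@4 deps=(2,None) exec_start@8 write@11

Answer: 2 5 8 11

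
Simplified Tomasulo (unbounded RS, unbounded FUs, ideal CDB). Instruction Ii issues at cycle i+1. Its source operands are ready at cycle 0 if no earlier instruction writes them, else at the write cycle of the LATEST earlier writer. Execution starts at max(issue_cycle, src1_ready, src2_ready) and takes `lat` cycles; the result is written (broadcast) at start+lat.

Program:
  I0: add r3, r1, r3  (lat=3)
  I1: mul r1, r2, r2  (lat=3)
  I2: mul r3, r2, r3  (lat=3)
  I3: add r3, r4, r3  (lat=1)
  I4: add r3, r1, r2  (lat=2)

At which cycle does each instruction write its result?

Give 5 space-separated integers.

Answer: 4 5 7 8 7

Derivation:
I0 add r3: issue@1 deps=(None,None) exec_start@1 write@4
I1 mul r1: issue@2 deps=(None,None) exec_start@2 write@5
I2 mul r3: issue@3 deps=(None,0) exec_start@4 write@7
I3 add r3: issue@4 deps=(None,2) exec_start@7 write@8
I4 add r3: issue@5 deps=(1,None) exec_start@5 write@7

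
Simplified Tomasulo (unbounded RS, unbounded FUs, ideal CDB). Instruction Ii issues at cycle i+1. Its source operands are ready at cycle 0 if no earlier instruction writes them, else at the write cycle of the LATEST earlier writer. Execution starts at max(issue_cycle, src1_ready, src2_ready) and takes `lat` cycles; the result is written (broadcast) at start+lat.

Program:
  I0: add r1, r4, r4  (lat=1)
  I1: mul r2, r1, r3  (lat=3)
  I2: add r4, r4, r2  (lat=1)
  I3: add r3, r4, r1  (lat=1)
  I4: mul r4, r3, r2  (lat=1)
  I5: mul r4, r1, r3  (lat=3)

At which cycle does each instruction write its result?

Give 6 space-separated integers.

I0 add r1: issue@1 deps=(None,None) exec_start@1 write@2
I1 mul r2: issue@2 deps=(0,None) exec_start@2 write@5
I2 add r4: issue@3 deps=(None,1) exec_start@5 write@6
I3 add r3: issue@4 deps=(2,0) exec_start@6 write@7
I4 mul r4: issue@5 deps=(3,1) exec_start@7 write@8
I5 mul r4: issue@6 deps=(0,3) exec_start@7 write@10

Answer: 2 5 6 7 8 10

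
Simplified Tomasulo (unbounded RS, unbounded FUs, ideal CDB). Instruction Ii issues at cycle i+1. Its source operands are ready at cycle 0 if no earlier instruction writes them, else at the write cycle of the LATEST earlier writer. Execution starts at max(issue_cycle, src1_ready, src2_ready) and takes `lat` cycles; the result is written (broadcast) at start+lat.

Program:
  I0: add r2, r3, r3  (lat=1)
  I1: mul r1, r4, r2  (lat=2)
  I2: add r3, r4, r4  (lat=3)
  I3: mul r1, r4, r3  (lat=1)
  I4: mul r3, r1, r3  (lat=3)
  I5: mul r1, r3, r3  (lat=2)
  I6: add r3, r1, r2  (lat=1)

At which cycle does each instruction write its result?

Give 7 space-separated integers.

Answer: 2 4 6 7 10 12 13

Derivation:
I0 add r2: issue@1 deps=(None,None) exec_start@1 write@2
I1 mul r1: issue@2 deps=(None,0) exec_start@2 write@4
I2 add r3: issue@3 deps=(None,None) exec_start@3 write@6
I3 mul r1: issue@4 deps=(None,2) exec_start@6 write@7
I4 mul r3: issue@5 deps=(3,2) exec_start@7 write@10
I5 mul r1: issue@6 deps=(4,4) exec_start@10 write@12
I6 add r3: issue@7 deps=(5,0) exec_start@12 write@13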